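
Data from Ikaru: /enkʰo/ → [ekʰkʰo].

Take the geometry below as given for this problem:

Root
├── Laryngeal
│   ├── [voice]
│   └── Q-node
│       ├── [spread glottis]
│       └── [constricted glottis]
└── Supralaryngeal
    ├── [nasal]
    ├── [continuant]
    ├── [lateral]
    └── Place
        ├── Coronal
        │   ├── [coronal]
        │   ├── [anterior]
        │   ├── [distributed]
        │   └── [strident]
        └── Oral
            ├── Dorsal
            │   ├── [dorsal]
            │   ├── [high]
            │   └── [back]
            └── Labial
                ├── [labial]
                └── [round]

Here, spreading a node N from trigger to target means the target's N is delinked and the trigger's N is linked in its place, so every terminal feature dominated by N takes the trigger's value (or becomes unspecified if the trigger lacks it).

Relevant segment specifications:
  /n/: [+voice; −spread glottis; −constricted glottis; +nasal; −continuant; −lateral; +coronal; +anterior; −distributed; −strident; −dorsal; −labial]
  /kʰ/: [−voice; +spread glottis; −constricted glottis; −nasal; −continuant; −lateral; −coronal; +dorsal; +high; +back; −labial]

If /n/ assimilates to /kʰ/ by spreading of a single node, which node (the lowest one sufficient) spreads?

The alternation /n/ → [kʰ] changes [voice], [spread glottis], [nasal], [coronal], [anterior], [distributed], [strident], [dorsal], [high], [back] and nothing else.
In this geometry the lowest node dominating all of them is Root: every daughter of Root dominates only a proper subset, so no lower node suffices.
Spreading Root from /kʰ/ overwrites each of those terminals with /kʰ/'s values, yielding exactly [kʰ].

Root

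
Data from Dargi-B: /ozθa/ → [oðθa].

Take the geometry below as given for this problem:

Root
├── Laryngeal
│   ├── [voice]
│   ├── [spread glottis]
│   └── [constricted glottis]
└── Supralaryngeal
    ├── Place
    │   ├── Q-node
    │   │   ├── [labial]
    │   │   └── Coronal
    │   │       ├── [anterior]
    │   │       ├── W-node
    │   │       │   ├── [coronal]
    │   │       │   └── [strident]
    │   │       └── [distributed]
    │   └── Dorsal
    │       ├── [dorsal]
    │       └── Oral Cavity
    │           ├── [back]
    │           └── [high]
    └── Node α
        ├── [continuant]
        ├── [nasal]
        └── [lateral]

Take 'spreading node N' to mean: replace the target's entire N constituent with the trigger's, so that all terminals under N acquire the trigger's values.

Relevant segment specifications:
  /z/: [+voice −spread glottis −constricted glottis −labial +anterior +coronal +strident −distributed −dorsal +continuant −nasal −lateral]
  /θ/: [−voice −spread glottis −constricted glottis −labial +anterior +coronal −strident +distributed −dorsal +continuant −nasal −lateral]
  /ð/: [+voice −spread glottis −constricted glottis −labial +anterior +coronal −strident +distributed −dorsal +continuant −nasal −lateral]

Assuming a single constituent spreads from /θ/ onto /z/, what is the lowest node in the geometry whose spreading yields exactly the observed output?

Comparing /z/ with its surface form [ð], the features that change are [distributed], [strident].
These terminals are all dominated by Coronal, and no proper subconstituent of Coronal covers them all; Coronal is their lowest common ancestor.
Delinking /z/'s Coronal and associating /θ/'s Coronal gives precisely the feature bundle of [ð].
[voice], a feature on which the two segments disagree outside Coronal, is unchanged — nothing dominating it spread, and Coronal is the minimal sufficient constituent.

Coronal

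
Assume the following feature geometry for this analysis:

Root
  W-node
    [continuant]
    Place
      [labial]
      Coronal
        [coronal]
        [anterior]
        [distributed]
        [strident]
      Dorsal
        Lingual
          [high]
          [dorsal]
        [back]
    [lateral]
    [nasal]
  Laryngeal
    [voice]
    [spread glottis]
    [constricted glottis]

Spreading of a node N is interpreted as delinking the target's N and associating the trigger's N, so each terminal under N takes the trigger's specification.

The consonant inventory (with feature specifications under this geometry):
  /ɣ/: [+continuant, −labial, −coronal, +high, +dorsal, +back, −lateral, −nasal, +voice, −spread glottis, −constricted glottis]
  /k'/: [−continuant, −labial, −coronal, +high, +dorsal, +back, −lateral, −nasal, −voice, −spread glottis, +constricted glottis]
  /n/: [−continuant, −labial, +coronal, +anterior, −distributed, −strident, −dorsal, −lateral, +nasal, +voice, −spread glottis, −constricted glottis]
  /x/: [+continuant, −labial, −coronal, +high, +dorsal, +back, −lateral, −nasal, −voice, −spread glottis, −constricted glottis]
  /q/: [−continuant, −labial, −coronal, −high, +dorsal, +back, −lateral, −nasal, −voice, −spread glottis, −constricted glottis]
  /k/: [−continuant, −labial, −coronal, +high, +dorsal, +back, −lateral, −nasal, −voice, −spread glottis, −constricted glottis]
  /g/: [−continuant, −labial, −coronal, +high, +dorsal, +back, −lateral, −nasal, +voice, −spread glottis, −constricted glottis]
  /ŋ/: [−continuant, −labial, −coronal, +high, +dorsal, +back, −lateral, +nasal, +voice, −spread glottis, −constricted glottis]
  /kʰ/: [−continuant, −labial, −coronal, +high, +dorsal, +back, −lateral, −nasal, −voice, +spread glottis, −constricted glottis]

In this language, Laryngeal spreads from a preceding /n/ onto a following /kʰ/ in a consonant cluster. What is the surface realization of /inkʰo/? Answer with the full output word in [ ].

[ingo]

Terminals under Laryngeal in this geometry: [voice], [spread glottis], [constricted glottis].
After delinking /kʰ/'s Laryngeal and linking /n/'s, the affected terminals become [+voice], [−spread glottis], [−constricted glottis]; [continuant], [labial], [coronal], … (outside Laryngeal) are retained from /kʰ/.
The resulting bundle matches /g/ in the inventory; substituting it for /kʰ/ gives [ingo].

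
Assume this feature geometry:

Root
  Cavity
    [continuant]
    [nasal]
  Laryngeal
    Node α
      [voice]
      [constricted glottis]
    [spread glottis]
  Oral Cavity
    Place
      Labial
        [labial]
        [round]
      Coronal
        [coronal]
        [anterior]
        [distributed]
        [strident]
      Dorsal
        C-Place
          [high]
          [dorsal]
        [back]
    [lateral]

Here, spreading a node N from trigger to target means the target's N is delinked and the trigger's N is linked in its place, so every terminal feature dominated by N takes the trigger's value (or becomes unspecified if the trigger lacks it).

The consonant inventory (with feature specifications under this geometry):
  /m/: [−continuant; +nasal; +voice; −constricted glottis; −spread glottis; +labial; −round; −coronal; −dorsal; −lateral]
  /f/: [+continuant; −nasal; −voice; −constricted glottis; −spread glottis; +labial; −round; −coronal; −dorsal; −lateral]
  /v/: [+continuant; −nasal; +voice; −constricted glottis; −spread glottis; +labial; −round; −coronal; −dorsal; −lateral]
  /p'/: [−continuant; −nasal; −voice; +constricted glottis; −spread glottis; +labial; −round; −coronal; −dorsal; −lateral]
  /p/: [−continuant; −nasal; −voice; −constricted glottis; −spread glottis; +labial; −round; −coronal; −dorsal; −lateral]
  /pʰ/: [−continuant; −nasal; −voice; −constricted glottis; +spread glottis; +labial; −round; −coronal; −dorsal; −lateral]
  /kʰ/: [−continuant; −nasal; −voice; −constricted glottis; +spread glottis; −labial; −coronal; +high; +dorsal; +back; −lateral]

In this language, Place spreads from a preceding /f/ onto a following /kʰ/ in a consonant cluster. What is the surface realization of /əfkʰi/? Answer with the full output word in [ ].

Terminals under Place in this geometry: [labial], [round], [coronal], [anterior], [distributed], [strident], [high], [dorsal], [back].
Spreading Place from /f/ onto /kʰ/ replaces those values with /f/'s: [+labial], [−round], [−coronal], [−dorsal]. Features outside Place ([continuant], [nasal], [voice], …) stay as in /kʰ/.
Among the inventory, only /pʰ/ has exactly this specification, giving the surface form [əfpʰi].

[əfpʰi]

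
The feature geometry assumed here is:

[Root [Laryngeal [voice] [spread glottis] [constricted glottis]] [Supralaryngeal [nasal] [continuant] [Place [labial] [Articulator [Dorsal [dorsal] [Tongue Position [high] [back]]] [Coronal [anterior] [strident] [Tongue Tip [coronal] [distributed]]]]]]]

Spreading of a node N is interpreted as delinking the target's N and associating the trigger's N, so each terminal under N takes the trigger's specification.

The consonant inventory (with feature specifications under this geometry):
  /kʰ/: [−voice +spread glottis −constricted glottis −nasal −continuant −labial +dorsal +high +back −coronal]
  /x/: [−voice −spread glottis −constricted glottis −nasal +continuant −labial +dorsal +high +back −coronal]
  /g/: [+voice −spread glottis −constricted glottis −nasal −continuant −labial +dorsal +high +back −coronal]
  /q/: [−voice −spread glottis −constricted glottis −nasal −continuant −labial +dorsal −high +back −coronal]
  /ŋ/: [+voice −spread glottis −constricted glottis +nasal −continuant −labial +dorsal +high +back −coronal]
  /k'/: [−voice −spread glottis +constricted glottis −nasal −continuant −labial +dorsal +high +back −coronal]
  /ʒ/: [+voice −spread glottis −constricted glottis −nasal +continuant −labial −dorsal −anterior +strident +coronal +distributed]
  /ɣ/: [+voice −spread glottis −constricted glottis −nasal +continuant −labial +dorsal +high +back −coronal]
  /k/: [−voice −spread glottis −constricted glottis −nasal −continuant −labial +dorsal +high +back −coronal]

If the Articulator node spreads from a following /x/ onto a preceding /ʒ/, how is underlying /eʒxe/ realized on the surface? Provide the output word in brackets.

[eɣxe]

Terminals under Articulator in this geometry: [dorsal], [high], [back], [anterior], [strident], [coronal], [distributed].
The target acquires /x/'s values for everything under Articulator — [+dorsal], [+high], [+back], [−coronal] — while keeping its own [voice], [spread glottis], [constricted glottis], ….
Among the inventory, only /ɣ/ has exactly this specification, giving the surface form [eɣxe].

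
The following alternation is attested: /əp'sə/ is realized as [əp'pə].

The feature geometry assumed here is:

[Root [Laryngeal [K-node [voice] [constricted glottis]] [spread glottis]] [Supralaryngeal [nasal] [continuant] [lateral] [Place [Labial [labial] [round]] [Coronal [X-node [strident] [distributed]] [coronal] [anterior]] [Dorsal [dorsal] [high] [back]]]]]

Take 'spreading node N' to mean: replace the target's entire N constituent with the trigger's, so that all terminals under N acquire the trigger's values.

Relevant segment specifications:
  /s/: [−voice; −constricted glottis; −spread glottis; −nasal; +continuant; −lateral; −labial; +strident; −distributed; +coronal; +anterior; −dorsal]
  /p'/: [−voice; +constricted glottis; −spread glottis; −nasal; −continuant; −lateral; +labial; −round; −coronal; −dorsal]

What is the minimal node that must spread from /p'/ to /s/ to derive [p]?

Supralaryngeal

/s/ and [p] differ in [continuant], [labial], [round], [coronal], [anterior], [distributed], [strident]; every other specified feature is identical.
The smallest constituent containing every changed terminal is Supralaryngeal — each of its daughters lacks at least one of the affected features.
If Supralaryngeal spreads, every terminal under it takes /p'/'s value, producing [p] as observed.
Had Root spread, [constricted glottis] would have taken /p'/'s value; it stays as in /s/, confirming the spreading constituent is exactly Supralaryngeal.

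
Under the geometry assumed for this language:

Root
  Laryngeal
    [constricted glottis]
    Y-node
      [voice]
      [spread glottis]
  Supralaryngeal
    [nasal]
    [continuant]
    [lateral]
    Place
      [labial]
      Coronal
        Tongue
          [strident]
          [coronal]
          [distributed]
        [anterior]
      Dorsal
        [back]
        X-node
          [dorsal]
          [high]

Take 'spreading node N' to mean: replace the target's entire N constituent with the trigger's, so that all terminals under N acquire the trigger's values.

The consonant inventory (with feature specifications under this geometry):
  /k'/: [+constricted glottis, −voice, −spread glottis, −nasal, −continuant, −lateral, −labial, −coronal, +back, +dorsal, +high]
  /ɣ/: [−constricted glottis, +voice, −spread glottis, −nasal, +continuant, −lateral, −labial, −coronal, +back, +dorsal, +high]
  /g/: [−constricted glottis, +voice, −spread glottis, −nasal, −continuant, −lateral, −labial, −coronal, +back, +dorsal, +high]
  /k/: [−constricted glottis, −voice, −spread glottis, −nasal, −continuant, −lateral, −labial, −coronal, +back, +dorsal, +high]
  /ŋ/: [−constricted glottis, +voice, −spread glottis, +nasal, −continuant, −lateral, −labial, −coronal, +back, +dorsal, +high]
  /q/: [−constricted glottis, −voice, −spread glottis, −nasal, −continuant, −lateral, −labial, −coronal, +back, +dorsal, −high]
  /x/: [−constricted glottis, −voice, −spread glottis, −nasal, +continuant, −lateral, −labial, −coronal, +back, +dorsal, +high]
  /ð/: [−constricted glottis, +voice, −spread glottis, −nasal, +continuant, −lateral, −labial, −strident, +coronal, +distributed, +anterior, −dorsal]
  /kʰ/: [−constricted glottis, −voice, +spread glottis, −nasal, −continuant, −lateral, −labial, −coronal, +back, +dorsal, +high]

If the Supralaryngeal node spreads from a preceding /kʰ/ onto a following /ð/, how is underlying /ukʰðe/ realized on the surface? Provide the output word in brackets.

The Supralaryngeal node dominates the terminals [nasal], [continuant], [lateral], [labial], [strident], [coronal], [distributed], [anterior], [back], [dorsal], [high].
The target acquires /kʰ/'s values for everything under Supralaryngeal — [−nasal], [−continuant], [−lateral], [−labial], [−coronal], [+back], [+dorsal], [+high] — while keeping its own [constricted glottis], [voice], [spread glottis].
The resulting bundle matches /g/ in the inventory; substituting it for /ð/ gives [ukʰge].

[ukʰge]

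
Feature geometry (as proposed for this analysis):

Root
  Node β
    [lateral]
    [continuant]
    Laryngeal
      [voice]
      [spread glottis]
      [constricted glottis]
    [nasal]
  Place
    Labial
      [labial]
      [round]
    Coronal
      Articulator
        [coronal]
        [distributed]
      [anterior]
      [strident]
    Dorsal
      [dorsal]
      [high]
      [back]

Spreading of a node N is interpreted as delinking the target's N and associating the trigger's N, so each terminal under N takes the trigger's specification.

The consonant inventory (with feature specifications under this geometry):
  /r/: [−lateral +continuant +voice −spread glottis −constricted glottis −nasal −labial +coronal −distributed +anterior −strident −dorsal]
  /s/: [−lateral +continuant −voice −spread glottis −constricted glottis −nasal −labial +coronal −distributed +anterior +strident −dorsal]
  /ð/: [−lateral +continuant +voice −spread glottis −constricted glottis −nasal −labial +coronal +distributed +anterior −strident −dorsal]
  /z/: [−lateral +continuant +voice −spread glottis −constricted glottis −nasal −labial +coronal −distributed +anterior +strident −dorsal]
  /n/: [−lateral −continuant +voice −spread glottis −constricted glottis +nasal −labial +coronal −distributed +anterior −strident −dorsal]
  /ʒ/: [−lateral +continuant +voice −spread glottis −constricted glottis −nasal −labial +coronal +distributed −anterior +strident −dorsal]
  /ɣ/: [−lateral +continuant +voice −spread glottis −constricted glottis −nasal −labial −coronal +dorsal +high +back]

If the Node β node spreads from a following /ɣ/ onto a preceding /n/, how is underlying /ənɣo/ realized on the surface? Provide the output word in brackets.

Terminals under Node β in this geometry: [lateral], [continuant], [voice], [spread glottis], [constricted glottis], [nasal].
After delinking /n/'s Node β and linking /ɣ/'s, the affected terminals become [−lateral], [+continuant], [+voice], [−spread glottis], [−constricted glottis], [−nasal]; [labial], [coronal], [distributed], … (outside Node β) are retained from /n/.
The resulting bundle matches /r/ in the inventory; substituting it for /n/ gives [ərɣo].

[ərɣo]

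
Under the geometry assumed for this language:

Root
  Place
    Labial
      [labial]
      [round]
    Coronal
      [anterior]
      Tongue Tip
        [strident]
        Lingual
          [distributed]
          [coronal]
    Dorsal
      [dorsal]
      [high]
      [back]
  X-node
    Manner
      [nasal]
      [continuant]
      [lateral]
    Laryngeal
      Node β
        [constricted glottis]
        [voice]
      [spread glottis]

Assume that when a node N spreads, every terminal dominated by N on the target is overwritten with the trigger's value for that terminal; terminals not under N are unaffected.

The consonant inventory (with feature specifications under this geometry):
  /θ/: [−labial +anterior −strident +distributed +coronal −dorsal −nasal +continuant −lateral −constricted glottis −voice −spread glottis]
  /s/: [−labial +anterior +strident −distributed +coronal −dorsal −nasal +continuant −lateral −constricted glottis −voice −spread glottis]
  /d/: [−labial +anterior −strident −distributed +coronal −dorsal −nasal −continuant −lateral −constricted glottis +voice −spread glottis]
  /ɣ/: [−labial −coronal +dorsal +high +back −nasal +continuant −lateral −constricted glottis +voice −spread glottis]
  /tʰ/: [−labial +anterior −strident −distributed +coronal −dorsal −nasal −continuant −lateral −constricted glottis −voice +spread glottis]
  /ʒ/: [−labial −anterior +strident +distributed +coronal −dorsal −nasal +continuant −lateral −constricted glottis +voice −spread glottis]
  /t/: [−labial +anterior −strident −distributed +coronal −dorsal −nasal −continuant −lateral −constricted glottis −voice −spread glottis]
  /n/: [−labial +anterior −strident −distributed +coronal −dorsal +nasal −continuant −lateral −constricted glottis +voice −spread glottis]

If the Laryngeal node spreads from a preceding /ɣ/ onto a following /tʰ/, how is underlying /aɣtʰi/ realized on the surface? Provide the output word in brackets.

[aɣdi]

The Laryngeal node dominates the terminals [constricted glottis], [voice], [spread glottis].
Spreading Laryngeal from /ɣ/ onto /tʰ/ replaces those values with /ɣ/'s: [−constricted glottis], [+voice], [−spread glottis]. Features outside Laryngeal ([labial], [anterior], [strident], …) stay as in /tʰ/.
Among the inventory, only /d/ has exactly this specification, giving the surface form [aɣdi].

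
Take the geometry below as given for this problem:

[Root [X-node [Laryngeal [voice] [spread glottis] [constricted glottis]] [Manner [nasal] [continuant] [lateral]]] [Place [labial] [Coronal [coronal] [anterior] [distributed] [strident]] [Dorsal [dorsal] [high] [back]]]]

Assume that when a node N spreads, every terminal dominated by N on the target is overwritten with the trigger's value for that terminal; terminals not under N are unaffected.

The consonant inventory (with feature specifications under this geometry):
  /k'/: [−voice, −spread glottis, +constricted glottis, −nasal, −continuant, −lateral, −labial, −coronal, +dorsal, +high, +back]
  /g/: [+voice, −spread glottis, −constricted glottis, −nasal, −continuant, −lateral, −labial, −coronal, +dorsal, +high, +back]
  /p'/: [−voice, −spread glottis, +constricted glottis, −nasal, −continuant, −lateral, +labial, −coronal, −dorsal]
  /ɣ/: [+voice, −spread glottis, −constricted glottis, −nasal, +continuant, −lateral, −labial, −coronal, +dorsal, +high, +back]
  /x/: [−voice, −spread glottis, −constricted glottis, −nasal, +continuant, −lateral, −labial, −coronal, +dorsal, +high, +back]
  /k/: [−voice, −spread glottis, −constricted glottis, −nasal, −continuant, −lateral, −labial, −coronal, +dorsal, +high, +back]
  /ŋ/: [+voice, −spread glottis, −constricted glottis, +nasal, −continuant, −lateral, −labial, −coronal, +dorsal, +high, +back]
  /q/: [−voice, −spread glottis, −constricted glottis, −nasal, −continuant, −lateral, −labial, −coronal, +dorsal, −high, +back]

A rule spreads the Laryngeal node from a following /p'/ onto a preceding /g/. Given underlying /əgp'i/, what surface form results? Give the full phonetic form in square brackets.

Laryngeal immediately or transitively dominates [voice], [spread glottis], [constricted glottis].
After delinking /g/'s Laryngeal and linking /p'/'s, the affected terminals become [−voice], [−spread glottis], [+constricted glottis]; [nasal], [continuant], [lateral], … (outside Laryngeal) are retained from /g/.
The resulting bundle matches /k'/ in the inventory; substituting it for /g/ gives [ək'p'i].

[ək'p'i]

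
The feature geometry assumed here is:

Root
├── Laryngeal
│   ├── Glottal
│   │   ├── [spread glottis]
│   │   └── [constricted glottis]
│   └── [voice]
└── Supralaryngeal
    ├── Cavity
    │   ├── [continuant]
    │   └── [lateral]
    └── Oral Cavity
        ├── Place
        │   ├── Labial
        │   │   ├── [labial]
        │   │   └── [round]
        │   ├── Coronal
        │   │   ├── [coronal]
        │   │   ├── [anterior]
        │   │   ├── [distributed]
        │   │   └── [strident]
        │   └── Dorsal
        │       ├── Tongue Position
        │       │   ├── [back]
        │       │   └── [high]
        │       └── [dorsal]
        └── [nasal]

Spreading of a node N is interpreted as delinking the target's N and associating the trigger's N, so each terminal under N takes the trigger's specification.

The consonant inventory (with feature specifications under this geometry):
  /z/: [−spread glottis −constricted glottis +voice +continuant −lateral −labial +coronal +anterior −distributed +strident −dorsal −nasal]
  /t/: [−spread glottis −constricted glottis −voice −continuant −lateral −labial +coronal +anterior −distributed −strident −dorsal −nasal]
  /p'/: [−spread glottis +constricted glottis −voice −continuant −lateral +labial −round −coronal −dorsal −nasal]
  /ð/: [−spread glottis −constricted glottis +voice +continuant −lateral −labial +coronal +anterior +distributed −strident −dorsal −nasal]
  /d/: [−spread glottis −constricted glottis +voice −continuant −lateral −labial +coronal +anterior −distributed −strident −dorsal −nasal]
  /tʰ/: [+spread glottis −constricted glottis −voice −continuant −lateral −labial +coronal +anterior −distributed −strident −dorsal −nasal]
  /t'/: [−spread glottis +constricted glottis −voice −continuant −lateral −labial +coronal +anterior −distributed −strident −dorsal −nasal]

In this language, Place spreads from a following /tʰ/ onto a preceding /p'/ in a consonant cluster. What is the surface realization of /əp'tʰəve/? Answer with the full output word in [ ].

Terminals under Place in this geometry: [labial], [round], [coronal], [anterior], [distributed], [strident], [back], [high], [dorsal].
After delinking /p'/'s Place and linking /tʰ/'s, the affected terminals become [−labial], [+coronal], [+anterior], [−distributed], [−strident], [−dorsal]; [spread glottis], [constricted glottis], [voice], … (outside Place) are retained from /p'/.
Among the inventory, only /t'/ has exactly this specification, giving the surface form [ət'tʰəve].

[ət'tʰəve]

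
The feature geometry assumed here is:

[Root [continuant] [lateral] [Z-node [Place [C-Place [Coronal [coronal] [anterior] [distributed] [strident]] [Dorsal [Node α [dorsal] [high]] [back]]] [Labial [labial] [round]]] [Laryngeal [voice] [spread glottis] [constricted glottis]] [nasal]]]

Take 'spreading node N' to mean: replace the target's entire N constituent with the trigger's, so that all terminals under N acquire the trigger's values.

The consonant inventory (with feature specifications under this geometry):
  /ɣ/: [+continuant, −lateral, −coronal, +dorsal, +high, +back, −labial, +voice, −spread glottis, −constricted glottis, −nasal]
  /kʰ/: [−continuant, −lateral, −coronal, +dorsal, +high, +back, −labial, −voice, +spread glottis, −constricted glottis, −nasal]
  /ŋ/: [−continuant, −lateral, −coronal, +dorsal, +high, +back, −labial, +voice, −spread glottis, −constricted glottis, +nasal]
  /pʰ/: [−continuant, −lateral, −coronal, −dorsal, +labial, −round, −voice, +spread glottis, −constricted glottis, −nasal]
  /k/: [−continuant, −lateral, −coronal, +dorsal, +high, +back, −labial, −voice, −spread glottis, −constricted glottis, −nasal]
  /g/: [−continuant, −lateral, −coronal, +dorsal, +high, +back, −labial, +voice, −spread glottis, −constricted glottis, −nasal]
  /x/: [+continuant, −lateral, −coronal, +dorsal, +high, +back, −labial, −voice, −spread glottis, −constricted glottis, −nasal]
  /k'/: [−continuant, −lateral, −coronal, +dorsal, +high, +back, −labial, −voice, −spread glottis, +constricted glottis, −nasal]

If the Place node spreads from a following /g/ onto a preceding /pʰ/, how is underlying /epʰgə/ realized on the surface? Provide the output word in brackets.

Place immediately or transitively dominates [coronal], [anterior], [distributed], [strident], [dorsal], [high], [back], [labial], [round].
Spreading Place from /g/ onto /pʰ/ replaces those values with /g/'s: [−coronal], [+dorsal], [+high], [+back], [−labial]. Features outside Place ([continuant], [lateral], [voice], …) stay as in /pʰ/.
This feature bundle is that of [kʰ], so /epʰgə/ surfaces as [ekʰgə].

[ekʰgə]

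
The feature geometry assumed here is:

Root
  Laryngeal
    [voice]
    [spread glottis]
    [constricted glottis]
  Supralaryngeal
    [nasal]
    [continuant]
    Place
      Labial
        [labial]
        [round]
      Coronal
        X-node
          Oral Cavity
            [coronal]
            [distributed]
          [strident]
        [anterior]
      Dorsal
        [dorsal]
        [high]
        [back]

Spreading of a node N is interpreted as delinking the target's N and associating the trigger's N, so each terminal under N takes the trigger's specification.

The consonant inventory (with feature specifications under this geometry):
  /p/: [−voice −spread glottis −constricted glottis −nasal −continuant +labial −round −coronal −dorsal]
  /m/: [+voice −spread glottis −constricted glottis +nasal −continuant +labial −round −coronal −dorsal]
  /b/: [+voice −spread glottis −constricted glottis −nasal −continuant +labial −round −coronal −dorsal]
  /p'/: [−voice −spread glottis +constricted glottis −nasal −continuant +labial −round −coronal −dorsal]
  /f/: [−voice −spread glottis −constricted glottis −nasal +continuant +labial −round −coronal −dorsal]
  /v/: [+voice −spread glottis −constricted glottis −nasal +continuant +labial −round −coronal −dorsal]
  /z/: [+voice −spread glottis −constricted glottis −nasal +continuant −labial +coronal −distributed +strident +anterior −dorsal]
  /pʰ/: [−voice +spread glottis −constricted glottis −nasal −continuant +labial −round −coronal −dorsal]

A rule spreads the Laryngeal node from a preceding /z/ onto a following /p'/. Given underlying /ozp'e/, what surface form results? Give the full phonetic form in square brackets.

The Laryngeal node dominates the terminals [voice], [spread glottis], [constricted glottis].
Spreading Laryngeal from /z/ onto /p'/ replaces those values with /z/'s: [+voice], [−spread glottis], [−constricted glottis]. Features outside Laryngeal ([nasal], [continuant], [labial], …) stay as in /p'/.
The resulting bundle matches /b/ in the inventory; substituting it for /p'/ gives [ozbe].

[ozbe]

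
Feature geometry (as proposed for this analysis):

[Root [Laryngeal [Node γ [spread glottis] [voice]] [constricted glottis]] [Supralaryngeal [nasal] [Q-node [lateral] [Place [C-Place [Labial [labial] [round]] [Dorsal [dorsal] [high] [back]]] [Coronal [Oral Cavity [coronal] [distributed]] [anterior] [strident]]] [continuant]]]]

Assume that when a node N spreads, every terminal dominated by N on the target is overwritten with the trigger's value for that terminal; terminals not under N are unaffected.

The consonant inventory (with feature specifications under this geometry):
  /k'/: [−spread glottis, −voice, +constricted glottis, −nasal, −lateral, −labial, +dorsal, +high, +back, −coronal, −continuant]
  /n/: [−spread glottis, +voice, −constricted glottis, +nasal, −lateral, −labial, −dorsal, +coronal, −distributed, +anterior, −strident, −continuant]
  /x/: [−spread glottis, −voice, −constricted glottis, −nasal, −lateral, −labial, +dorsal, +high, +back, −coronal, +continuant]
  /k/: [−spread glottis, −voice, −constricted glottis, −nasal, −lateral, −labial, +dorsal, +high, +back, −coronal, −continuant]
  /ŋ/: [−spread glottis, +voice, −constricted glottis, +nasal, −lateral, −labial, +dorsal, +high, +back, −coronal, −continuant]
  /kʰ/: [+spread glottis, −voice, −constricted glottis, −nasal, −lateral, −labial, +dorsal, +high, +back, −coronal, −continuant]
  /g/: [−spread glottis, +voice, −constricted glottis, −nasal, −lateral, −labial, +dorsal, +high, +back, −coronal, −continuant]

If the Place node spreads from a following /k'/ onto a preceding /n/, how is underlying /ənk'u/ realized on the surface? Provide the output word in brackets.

Terminals under Place in this geometry: [labial], [round], [dorsal], [high], [back], [coronal], [distributed], [anterior], [strident].
The target acquires /k'/'s values for everything under Place — [−labial], [+dorsal], [+high], [+back], [−coronal] — while keeping its own [spread glottis], [voice], [constricted glottis], ….
Among the inventory, only /ŋ/ has exactly this specification, giving the surface form [əŋk'u].

[əŋk'u]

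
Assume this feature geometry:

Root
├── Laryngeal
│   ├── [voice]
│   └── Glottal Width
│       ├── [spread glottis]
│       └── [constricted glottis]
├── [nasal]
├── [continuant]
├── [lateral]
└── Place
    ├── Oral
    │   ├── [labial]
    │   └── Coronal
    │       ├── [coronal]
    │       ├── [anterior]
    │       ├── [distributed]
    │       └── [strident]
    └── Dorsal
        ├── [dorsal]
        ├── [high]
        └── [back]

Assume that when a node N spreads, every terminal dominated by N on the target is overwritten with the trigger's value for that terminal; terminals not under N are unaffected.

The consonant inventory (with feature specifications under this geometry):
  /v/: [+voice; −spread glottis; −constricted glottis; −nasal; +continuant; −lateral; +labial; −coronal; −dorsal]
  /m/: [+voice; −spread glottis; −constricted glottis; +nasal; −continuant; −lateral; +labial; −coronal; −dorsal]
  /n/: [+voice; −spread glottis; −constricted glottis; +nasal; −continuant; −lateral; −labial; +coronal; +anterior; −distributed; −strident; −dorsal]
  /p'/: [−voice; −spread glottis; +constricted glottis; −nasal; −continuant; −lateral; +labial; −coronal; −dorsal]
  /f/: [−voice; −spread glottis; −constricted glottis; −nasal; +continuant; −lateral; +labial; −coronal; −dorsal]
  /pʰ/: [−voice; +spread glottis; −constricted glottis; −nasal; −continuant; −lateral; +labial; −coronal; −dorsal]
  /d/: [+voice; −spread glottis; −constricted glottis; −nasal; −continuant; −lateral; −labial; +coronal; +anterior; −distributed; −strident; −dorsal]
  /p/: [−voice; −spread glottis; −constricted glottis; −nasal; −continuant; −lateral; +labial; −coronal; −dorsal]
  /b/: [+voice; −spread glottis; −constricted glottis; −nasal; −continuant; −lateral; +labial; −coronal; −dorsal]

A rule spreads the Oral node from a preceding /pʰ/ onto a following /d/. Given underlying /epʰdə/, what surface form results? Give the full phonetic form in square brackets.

Terminals under Oral in this geometry: [labial], [coronal], [anterior], [distributed], [strident].
Spreading Oral from /pʰ/ onto /d/ replaces those values with /pʰ/'s: [+labial], [−coronal]. Features outside Oral ([voice], [spread glottis], [constricted glottis], …) stay as in /d/.
The resulting bundle matches /b/ in the inventory; substituting it for /d/ gives [epʰbə].

[epʰbə]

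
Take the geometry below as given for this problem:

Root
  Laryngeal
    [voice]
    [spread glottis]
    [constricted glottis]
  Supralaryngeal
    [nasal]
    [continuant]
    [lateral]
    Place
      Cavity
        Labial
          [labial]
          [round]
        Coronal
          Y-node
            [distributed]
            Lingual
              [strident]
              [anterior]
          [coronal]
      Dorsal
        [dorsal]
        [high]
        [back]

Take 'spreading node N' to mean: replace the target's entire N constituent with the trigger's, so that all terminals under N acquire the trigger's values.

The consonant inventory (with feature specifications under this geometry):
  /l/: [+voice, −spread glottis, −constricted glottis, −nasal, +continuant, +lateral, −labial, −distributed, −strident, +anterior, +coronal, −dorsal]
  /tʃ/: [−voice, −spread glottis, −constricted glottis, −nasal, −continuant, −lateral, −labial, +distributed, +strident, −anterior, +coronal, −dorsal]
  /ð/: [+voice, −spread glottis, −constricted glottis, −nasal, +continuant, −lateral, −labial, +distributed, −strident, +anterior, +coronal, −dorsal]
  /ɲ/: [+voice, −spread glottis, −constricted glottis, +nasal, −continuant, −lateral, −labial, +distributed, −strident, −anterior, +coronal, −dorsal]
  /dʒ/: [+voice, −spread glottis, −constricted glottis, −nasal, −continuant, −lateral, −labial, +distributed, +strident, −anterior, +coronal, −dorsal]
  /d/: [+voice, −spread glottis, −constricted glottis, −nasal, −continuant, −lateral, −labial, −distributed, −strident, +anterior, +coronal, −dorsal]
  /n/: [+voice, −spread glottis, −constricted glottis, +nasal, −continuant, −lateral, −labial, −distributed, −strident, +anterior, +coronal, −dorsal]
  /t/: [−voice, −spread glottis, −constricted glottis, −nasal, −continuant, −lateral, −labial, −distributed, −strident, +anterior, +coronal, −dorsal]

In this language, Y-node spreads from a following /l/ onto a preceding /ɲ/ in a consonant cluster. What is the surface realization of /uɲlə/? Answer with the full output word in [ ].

Terminals under Y-node in this geometry: [distributed], [strident], [anterior].
Spreading Y-node from /l/ onto /ɲ/ replaces those values with /l/'s: [−distributed], [−strident], [+anterior]. Features outside Y-node ([voice], [spread glottis], [constricted glottis], …) stay as in /ɲ/.
Among the inventory, only /n/ has exactly this specification, giving the surface form [unlə].

[unlə]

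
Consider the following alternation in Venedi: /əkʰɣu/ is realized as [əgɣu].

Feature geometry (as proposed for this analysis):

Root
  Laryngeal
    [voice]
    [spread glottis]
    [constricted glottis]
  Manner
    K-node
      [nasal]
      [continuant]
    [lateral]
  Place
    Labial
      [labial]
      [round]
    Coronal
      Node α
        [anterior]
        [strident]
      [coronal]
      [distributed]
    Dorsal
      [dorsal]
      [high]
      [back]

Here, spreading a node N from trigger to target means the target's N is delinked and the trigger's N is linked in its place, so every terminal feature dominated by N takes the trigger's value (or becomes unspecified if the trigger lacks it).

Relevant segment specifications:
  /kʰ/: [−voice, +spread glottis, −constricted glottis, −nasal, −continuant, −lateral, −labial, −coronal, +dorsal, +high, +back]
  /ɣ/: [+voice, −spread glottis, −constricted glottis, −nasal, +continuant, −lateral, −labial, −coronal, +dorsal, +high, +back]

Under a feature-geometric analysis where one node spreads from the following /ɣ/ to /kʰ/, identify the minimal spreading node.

Laryngeal

/kʰ/ and [g] differ in [voice], [spread glottis]; every other specified feature is identical.
These terminals are all dominated by Laryngeal, and no proper subconstituent of Laryngeal covers them all; Laryngeal is their lowest common ancestor.
Delinking /kʰ/'s Laryngeal and associating /ɣ/'s Laryngeal gives precisely the feature bundle of [g].
Had Root spread, [continuant] would have taken /ɣ/'s value; it stays as in /kʰ/, confirming the spreading constituent is exactly Laryngeal.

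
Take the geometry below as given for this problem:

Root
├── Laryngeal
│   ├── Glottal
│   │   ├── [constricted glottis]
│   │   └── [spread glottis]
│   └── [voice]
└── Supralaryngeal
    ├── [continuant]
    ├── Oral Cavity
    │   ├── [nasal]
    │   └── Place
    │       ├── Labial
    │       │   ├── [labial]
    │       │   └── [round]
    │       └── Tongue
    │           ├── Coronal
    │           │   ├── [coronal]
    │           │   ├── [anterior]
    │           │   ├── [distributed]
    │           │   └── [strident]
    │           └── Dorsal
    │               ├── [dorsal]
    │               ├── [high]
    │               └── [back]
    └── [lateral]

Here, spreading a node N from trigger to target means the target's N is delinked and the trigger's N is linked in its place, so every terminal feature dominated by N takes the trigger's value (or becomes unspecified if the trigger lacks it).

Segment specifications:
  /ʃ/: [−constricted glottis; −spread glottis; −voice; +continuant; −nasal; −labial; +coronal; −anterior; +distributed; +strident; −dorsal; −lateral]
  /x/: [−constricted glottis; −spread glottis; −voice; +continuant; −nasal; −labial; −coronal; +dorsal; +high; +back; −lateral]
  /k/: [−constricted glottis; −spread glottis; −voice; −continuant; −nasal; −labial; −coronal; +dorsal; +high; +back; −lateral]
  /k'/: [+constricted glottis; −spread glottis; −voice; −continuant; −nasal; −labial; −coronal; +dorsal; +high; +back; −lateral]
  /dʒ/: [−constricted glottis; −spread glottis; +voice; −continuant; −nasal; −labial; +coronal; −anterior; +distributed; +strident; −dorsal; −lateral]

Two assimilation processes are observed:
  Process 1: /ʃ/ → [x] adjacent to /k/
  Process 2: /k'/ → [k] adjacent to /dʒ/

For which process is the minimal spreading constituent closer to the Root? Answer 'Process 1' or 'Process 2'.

In Process 1, [coronal], [anterior], [distributed], [strident], [dorsal], [high], [back] change, so the minimal spreading node is Tongue at depth 4.
Process 2 alters [constricted glottis]; the lowest dominating node is [constricted glottis] (depth 3 from Root).
[constricted glottis] (depth 3) sits above Tongue (depth 4), making Process 2 the one with the higher spreading node.

Process 2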